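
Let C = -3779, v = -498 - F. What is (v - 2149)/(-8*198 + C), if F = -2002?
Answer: 645/5363 ≈ 0.12027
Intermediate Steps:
v = 1504 (v = -498 - 1*(-2002) = -498 + 2002 = 1504)
(v - 2149)/(-8*198 + C) = (1504 - 2149)/(-8*198 - 3779) = -645/(-1584 - 3779) = -645/(-5363) = -645*(-1/5363) = 645/5363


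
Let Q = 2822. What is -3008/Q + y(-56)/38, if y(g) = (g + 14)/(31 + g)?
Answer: -684769/670225 ≈ -1.0217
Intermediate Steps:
y(g) = (14 + g)/(31 + g)
-3008/Q + y(-56)/38 = -3008/2822 + ((14 - 56)/(31 - 56))/38 = -3008*1/2822 + (-42/(-25))*(1/38) = -1504/1411 - 1/25*(-42)*(1/38) = -1504/1411 + (42/25)*(1/38) = -1504/1411 + 21/475 = -684769/670225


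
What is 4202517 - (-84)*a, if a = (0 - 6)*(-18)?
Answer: 4211589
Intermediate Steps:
a = 108 (a = -6*(-18) = 108)
4202517 - (-84)*a = 4202517 - (-84)*108 = 4202517 - 1*(-9072) = 4202517 + 9072 = 4211589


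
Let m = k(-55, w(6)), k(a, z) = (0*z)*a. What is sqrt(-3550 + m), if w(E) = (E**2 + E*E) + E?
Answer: 5*I*sqrt(142) ≈ 59.582*I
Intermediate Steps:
w(E) = E + 2*E**2 (w(E) = (E**2 + E**2) + E = 2*E**2 + E = E + 2*E**2)
k(a, z) = 0 (k(a, z) = 0*a = 0)
m = 0
sqrt(-3550 + m) = sqrt(-3550 + 0) = sqrt(-3550) = 5*I*sqrt(142)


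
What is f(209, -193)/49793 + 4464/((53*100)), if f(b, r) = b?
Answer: 55845913/65975725 ≈ 0.84646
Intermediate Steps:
f(209, -193)/49793 + 4464/((53*100)) = 209/49793 + 4464/((53*100)) = 209*(1/49793) + 4464/5300 = 209/49793 + 4464*(1/5300) = 209/49793 + 1116/1325 = 55845913/65975725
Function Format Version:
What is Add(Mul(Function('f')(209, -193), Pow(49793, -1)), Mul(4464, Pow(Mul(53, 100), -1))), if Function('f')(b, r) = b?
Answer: Rational(55845913, 65975725) ≈ 0.84646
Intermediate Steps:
Add(Mul(Function('f')(209, -193), Pow(49793, -1)), Mul(4464, Pow(Mul(53, 100), -1))) = Add(Mul(209, Pow(49793, -1)), Mul(4464, Pow(Mul(53, 100), -1))) = Add(Mul(209, Rational(1, 49793)), Mul(4464, Pow(5300, -1))) = Add(Rational(209, 49793), Mul(4464, Rational(1, 5300))) = Add(Rational(209, 49793), Rational(1116, 1325)) = Rational(55845913, 65975725)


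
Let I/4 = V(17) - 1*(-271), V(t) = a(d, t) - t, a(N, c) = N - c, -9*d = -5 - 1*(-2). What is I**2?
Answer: 8111104/9 ≈ 9.0123e+5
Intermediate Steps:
d = 1/3 (d = -(-5 - 1*(-2))/9 = -(-5 + 2)/9 = -1/9*(-3) = 1/3 ≈ 0.33333)
V(t) = 1/3 - 2*t (V(t) = (1/3 - t) - t = 1/3 - 2*t)
I = 2848/3 (I = 4*((1/3 - 2*17) - 1*(-271)) = 4*((1/3 - 34) + 271) = 4*(-101/3 + 271) = 4*(712/3) = 2848/3 ≈ 949.33)
I**2 = (2848/3)**2 = 8111104/9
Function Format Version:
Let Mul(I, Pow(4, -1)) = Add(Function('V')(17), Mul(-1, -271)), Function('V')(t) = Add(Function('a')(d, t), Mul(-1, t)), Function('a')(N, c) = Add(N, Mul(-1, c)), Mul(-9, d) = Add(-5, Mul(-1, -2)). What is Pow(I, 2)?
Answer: Rational(8111104, 9) ≈ 9.0123e+5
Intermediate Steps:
d = Rational(1, 3) (d = Mul(Rational(-1, 9), Add(-5, Mul(-1, -2))) = Mul(Rational(-1, 9), Add(-5, 2)) = Mul(Rational(-1, 9), -3) = Rational(1, 3) ≈ 0.33333)
Function('V')(t) = Add(Rational(1, 3), Mul(-2, t)) (Function('V')(t) = Add(Add(Rational(1, 3), Mul(-1, t)), Mul(-1, t)) = Add(Rational(1, 3), Mul(-2, t)))
I = Rational(2848, 3) (I = Mul(4, Add(Add(Rational(1, 3), Mul(-2, 17)), Mul(-1, -271))) = Mul(4, Add(Add(Rational(1, 3), -34), 271)) = Mul(4, Add(Rational(-101, 3), 271)) = Mul(4, Rational(712, 3)) = Rational(2848, 3) ≈ 949.33)
Pow(I, 2) = Pow(Rational(2848, 3), 2) = Rational(8111104, 9)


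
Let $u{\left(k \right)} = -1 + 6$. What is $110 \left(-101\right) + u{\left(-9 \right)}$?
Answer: $-11105$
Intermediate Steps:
$u{\left(k \right)} = 5$
$110 \left(-101\right) + u{\left(-9 \right)} = 110 \left(-101\right) + 5 = -11110 + 5 = -11105$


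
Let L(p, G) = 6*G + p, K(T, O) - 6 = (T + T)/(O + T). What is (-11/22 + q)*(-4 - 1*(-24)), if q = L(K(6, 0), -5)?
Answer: -450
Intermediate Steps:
K(T, O) = 6 + 2*T/(O + T) (K(T, O) = 6 + (T + T)/(O + T) = 6 + (2*T)/(O + T) = 6 + 2*T/(O + T))
L(p, G) = p + 6*G
q = -22 (q = 2*(3*0 + 4*6)/(0 + 6) + 6*(-5) = 2*(0 + 24)/6 - 30 = 2*(1/6)*24 - 30 = 8 - 30 = -22)
(-11/22 + q)*(-4 - 1*(-24)) = (-11/22 - 22)*(-4 - 1*(-24)) = (-11*1/22 - 22)*(-4 + 24) = (-1/2 - 22)*20 = -45/2*20 = -450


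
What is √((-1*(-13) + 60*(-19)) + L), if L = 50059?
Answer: 2*√12233 ≈ 221.21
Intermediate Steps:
√((-1*(-13) + 60*(-19)) + L) = √((-1*(-13) + 60*(-19)) + 50059) = √((13 - 1140) + 50059) = √(-1127 + 50059) = √48932 = 2*√12233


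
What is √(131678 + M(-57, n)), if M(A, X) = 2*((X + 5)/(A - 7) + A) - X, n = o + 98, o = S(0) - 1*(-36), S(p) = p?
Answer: 7*√171658/8 ≈ 362.53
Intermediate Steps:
o = 36 (o = 0 - 1*(-36) = 0 + 36 = 36)
n = 134 (n = 36 + 98 = 134)
M(A, X) = -X + 2*A + 2*(5 + X)/(-7 + A) (M(A, X) = 2*((5 + X)/(-7 + A) + A) - X = 2*(A + (5 + X)/(-7 + A)) - X = (2*A + 2*(5 + X)/(-7 + A)) - X = -X + 2*A + 2*(5 + X)/(-7 + A))
√(131678 + M(-57, n)) = √(131678 + (10 - 14*(-57) + 2*(-57)² + 9*134 - 1*(-57)*134)/(-7 - 57)) = √(131678 + (10 + 798 + 2*3249 + 1206 + 7638)/(-64)) = √(131678 - (10 + 798 + 6498 + 1206 + 7638)/64) = √(131678 - 1/64*16150) = √(131678 - 8075/32) = √(4205621/32) = 7*√171658/8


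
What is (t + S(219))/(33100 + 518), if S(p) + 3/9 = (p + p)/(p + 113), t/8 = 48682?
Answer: 193949579/16741764 ≈ 11.585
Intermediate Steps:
t = 389456 (t = 8*48682 = 389456)
S(p) = -1/3 + 2*p/(113 + p) (S(p) = -1/3 + (p + p)/(p + 113) = -1/3 + (2*p)/(113 + p) = -1/3 + 2*p/(113 + p))
(t + S(219))/(33100 + 518) = (389456 + (-113 + 5*219)/(3*(113 + 219)))/(33100 + 518) = (389456 + (1/3)*(-113 + 1095)/332)/33618 = (389456 + (1/3)*(1/332)*982)*(1/33618) = (389456 + 491/498)*(1/33618) = (193949579/498)*(1/33618) = 193949579/16741764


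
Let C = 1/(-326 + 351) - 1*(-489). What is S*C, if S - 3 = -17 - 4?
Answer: -220068/25 ≈ -8802.7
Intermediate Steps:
S = -18 (S = 3 + (-17 - 4) = 3 - 21 = -18)
C = 12226/25 (C = 1/25 + 489 = 12226/25 ≈ 489.04)
S*C = -18*12226/25 = -220068/25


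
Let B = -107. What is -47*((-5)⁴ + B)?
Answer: -24346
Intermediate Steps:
-47*((-5)⁴ + B) = -47*((-5)⁴ - 107) = -47*(625 - 107) = -47*518 = -24346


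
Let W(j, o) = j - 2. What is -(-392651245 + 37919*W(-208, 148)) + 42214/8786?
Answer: 1759898355462/4393 ≈ 4.0061e+8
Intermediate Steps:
W(j, o) = -2 + j
-(-392651245 + 37919*W(-208, 148)) + 42214/8786 = -37919/(1/((-2 - 208) - 10355)) + 42214/8786 = -37919/(1/(-210 - 10355)) + 42214*(1/8786) = -37919/(1/(-10565)) + 21107/4393 = -37919/(-1/10565) + 21107/4393 = -37919*(-10565) + 21107/4393 = 400614235 + 21107/4393 = 1759898355462/4393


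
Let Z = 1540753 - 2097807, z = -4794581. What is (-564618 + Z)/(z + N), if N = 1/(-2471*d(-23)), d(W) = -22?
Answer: 60976333264/260643012321 ≈ 0.23395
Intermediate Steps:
Z = -557054
N = 1/54362 (N = 1/(-2471*(-22)) = 1/54362 ≈ 1.8395e-5)
(-564618 + Z)/(z + N) = (-564618 - 557054)/(-4794581 + 1/54362) = -1121672/(-260643012321/54362) = -1121672*(-54362/260643012321) = 60976333264/260643012321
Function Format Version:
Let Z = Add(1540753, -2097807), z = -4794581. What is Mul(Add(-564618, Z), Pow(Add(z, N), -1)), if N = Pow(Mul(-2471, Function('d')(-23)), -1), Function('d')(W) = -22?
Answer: Rational(60976333264, 260643012321) ≈ 0.23395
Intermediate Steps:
Z = -557054
N = Rational(1, 54362) (N = Pow(Mul(-2471, -22), -1) = Pow(54362, -1) = Rational(1, 54362) ≈ 1.8395e-5)
Mul(Add(-564618, Z), Pow(Add(z, N), -1)) = Mul(Add(-564618, -557054), Pow(Add(-4794581, Rational(1, 54362)), -1)) = Mul(-1121672, Pow(Rational(-260643012321, 54362), -1)) = Mul(-1121672, Rational(-54362, 260643012321)) = Rational(60976333264, 260643012321)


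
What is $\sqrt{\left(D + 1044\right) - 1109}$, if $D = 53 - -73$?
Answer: $\sqrt{61} \approx 7.8102$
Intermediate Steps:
$D = 126$ ($D = 53 + 73 = 126$)
$\sqrt{\left(D + 1044\right) - 1109} = \sqrt{\left(126 + 1044\right) - 1109} = \sqrt{1170 - 1109} = \sqrt{61}$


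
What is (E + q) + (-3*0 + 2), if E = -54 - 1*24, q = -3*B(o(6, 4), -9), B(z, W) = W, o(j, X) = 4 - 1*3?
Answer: -49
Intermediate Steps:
o(j, X) = 1 (o(j, X) = 4 - 3 = 1)
q = 27 (q = -3*(-9) = 27)
E = -78 (E = -54 - 24 = -78)
(E + q) + (-3*0 + 2) = (-78 + 27) + (-3*0 + 2) = -51 + (0 + 2) = -51 + 2 = -49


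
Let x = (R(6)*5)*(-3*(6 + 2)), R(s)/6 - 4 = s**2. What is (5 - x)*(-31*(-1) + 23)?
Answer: 1555470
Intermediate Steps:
R(s) = 24 + 6*s**2
x = -28800 (x = ((24 + 6*6**2)*5)*(-3*(6 + 2)) = ((24 + 6*36)*5)*(-3*8) = ((24 + 216)*5)*(-24) = (240*5)*(-24) = 1200*(-24) = -28800)
(5 - x)*(-31*(-1) + 23) = (5 - 1*(-28800))*(-31*(-1) + 23) = (5 + 28800)*(31 + 23) = 28805*54 = 1555470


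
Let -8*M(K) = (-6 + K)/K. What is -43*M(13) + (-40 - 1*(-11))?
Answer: -2715/104 ≈ -26.106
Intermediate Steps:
M(K) = -(-6 + K)/(8*K)
-43*M(13) + (-40 - 1*(-11)) = -43*(6 - 1*13)/(8*13) + (-40 - 1*(-11)) = -43*(6 - 13)/(8*13) + (-40 + 11) = -43*(-7)/(8*13) - 29 = -43*(-7/104) - 29 = 301/104 - 29 = -2715/104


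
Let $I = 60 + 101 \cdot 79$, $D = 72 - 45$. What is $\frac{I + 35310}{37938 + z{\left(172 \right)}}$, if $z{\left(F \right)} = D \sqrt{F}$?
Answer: $\frac{274095727}{239861076} - \frac{130047 \sqrt{43}}{79953692} \approx 1.1321$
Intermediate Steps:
$D = 27$ ($D = 72 - 45 = 27$)
$z{\left(F \right)} = 27 \sqrt{F}$
$I = 8039$ ($I = 60 + 7979 = 8039$)
$\frac{I + 35310}{37938 + z{\left(172 \right)}} = \frac{8039 + 35310}{37938 + 27 \sqrt{172}} = \frac{43349}{37938 + 27 \cdot 2 \sqrt{43}} = \frac{43349}{37938 + 54 \sqrt{43}}$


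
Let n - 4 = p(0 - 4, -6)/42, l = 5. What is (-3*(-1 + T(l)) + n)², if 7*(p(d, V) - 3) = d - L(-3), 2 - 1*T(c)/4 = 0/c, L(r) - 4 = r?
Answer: 6205081/21609 ≈ 287.15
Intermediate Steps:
L(r) = 4 + r
T(c) = 8 (T(c) = 8 - 0/c = 8 - 4*0 = 8 + 0 = 8)
p(d, V) = 20/7 + d/7 (p(d, V) = 3 + (d - (4 - 3))/7 = 3 + (d - 1*1)/7 = 3 + (d - 1)/7 = 3 + (-1 + d)/7 = 3 + (-⅐ + d/7) = 20/7 + d/7)
n = 596/147 (n = 4 + (20/7 + (0 - 4)/7)/42 = 4 + (20/7 + (⅐)*(-4))*(1/42) = 4 + (20/7 - 4/7)*(1/42) = 4 + (16/7)*(1/42) = 4 + 8/147 = 596/147 ≈ 4.0544)
(-3*(-1 + T(l)) + n)² = (-3*(-1 + 8) + 596/147)² = (-3*7 + 596/147)² = (-21 + 596/147)² = (-2491/147)² = 6205081/21609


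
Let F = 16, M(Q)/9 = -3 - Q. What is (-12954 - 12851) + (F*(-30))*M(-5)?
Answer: -34445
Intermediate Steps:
M(Q) = -27 - 9*Q (M(Q) = 9*(-3 - Q) = -27 - 9*Q)
(-12954 - 12851) + (F*(-30))*M(-5) = (-12954 - 12851) + (16*(-30))*(-27 - 9*(-5)) = -25805 - 480*(-27 + 45) = -25805 - 480*18 = -25805 - 8640 = -34445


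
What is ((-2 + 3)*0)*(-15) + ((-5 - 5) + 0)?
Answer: -10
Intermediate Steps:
((-2 + 3)*0)*(-15) + ((-5 - 5) + 0) = (1*0)*(-15) + (-10 + 0) = 0*(-15) - 10 = 0 - 10 = -10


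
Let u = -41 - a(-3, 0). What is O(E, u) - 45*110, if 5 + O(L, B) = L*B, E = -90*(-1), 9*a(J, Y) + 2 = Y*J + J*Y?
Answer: -8625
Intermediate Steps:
a(J, Y) = -2/9 + 2*J*Y/9 (a(J, Y) = -2/9 + (Y*J + J*Y)/9 = -2/9 + (J*Y + J*Y)/9 = -2/9 + (2*J*Y)/9 = -2/9 + 2*J*Y/9)
E = 90
u = -367/9 (u = -41 - (-2/9 + (2/9)*(-3)*0) = -41 - (-2/9 + 0) = -41 - 1*(-2/9) = -41 + 2/9 = -367/9 ≈ -40.778)
O(L, B) = -5 + B*L (O(L, B) = -5 + L*B = -5 + B*L)
O(E, u) - 45*110 = (-5 - 367/9*90) - 45*110 = (-5 - 3670) - 4950 = -3675 - 4950 = -8625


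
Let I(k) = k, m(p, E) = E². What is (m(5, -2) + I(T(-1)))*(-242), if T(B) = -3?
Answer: -242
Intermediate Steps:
(m(5, -2) + I(T(-1)))*(-242) = ((-2)² - 3)*(-242) = (4 - 3)*(-242) = 1*(-242) = -242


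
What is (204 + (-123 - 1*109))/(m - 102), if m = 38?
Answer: 7/16 ≈ 0.43750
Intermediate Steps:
(204 + (-123 - 1*109))/(m - 102) = (204 + (-123 - 1*109))/(38 - 102) = (204 + (-123 - 109))/(-64) = (204 - 232)*(-1/64) = -28*(-1/64) = 7/16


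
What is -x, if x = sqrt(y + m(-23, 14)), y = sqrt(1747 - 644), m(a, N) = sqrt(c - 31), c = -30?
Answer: -sqrt(sqrt(1103) + I*sqrt(61)) ≈ -5.8021 - 0.67305*I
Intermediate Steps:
m(a, N) = I*sqrt(61) (m(a, N) = sqrt(-30 - 31) = sqrt(-61) = I*sqrt(61))
y = sqrt(1103) ≈ 33.211
x = sqrt(sqrt(1103) + I*sqrt(61)) ≈ 5.8021 + 0.67305*I
-x = -sqrt(sqrt(1103) + I*sqrt(61))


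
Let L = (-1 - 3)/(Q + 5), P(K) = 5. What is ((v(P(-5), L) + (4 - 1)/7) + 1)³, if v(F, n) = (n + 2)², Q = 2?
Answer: 4913000/117649 ≈ 41.760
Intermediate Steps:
L = -4/7 (L = (-1 - 3)/(2 + 5) = -4/7 ≈ -0.57143)
v(F, n) = (2 + n)²
((v(P(-5), L) + (4 - 1)/7) + 1)³ = (((2 - 4/7)² + (4 - 1)/7) + 1)³ = (((10/7)² + 3*(⅐)) + 1)³ = ((100/49 + 3/7) + 1)³ = (121/49 + 1)³ = (170/49)³ = 4913000/117649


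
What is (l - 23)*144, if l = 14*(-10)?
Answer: -23472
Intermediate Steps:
l = -140
(l - 23)*144 = (-140 - 23)*144 = -163*144 = -23472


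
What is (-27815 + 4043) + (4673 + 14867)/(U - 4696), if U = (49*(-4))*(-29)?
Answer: -5866799/247 ≈ -23752.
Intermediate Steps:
U = 5684 (U = -196*(-29) = 5684)
(-27815 + 4043) + (4673 + 14867)/(U - 4696) = (-27815 + 4043) + (4673 + 14867)/(5684 - 4696) = -23772 + 19540/988 = -23772 + 19540*(1/988) = -23772 + 4885/247 = -5866799/247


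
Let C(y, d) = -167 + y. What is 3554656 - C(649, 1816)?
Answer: 3554174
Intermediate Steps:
3554656 - C(649, 1816) = 3554656 - (-167 + 649) = 3554656 - 1*482 = 3554656 - 482 = 3554174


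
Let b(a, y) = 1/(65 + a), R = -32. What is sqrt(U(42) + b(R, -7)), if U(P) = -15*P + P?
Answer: I*sqrt(640299)/33 ≈ 24.248*I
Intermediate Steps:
U(P) = -14*P
sqrt(U(42) + b(R, -7)) = sqrt(-14*42 + 1/(65 - 32)) = sqrt(-588 + 1/33) = sqrt(-19403/33) = I*sqrt(640299)/33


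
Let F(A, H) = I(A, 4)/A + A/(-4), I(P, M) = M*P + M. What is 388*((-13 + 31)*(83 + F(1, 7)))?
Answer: 633798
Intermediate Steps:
I(P, M) = M + M*P
F(A, H) = -A/4 + (4 + 4*A)/A (F(A, H) = (4*(1 + A))/A + A/(-4) = (4 + 4*A)/A + A*(-1/4) = (4 + 4*A)/A - A/4 = -A/4 + (4 + 4*A)/A)
388*((-13 + 31)*(83 + F(1, 7))) = 388*((-13 + 31)*(83 + (4 + 4/1 - 1/4*1))) = 388*(18*(83 + (4 + 4*1 - 1/4))) = 388*(18*(83 + (4 + 4 - 1/4))) = 388*(18*(83 + 31/4)) = 388*(18*(363/4)) = 388*(3267/2) = 633798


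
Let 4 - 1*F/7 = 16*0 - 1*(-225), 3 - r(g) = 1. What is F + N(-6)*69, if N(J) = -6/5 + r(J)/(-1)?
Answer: -8839/5 ≈ -1767.8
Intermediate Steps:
r(g) = 2 (r(g) = 3 - 1*1 = 3 - 1 = 2)
F = -1547 (F = 28 - 7*(16*0 - 1*(-225)) = 28 - 7*(0 + 225) = 28 - 7*225 = 28 - 1575 = -1547)
N(J) = -16/5 (N(J) = -6/5 + 2/(-1) = -6*⅕ + 2*(-1) = -6/5 - 2 = -16/5)
F + N(-6)*69 = -1547 - 16/5*69 = -1547 - 1104/5 = -8839/5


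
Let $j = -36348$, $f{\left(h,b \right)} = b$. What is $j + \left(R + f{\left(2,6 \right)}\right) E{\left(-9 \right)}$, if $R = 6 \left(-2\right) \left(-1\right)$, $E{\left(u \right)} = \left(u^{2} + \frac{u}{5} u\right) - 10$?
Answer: $- \frac{173892}{5} \approx -34778.0$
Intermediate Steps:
$E{\left(u \right)} = -10 + \frac{6 u^{2}}{5}$ ($E{\left(u \right)} = \left(u^{2} + u \frac{1}{5} u\right) - 10 = \left(u^{2} + \frac{u}{5} u\right) - 10 = \left(u^{2} + \frac{u^{2}}{5}\right) - 10 = \frac{6 u^{2}}{5} - 10 = -10 + \frac{6 u^{2}}{5}$)
$R = 12$ ($R = \left(-12\right) \left(-1\right) = 12$)
$j + \left(R + f{\left(2,6 \right)}\right) E{\left(-9 \right)} = -36348 + \left(12 + 6\right) \left(-10 + \frac{6 \left(-9\right)^{2}}{5}\right) = -36348 + 18 \left(-10 + \frac{6}{5} \cdot 81\right) = -36348 + 18 \left(-10 + \frac{486}{5}\right) = -36348 + 18 \cdot \frac{436}{5} = -36348 + \frac{7848}{5} = - \frac{173892}{5}$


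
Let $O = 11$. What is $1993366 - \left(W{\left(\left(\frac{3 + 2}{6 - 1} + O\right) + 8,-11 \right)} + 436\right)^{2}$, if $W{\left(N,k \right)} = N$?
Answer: $1785430$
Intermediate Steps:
$1993366 - \left(W{\left(\left(\frac{3 + 2}{6 - 1} + O\right) + 8,-11 \right)} + 436\right)^{2} = 1993366 - \left(\left(\left(\frac{3 + 2}{6 - 1} + 11\right) + 8\right) + 436\right)^{2} = 1993366 - \left(\left(\left(\frac{5}{5} + 11\right) + 8\right) + 436\right)^{2} = 1993366 - \left(\left(\left(5 \cdot \frac{1}{5} + 11\right) + 8\right) + 436\right)^{2} = 1993366 - \left(\left(\left(1 + 11\right) + 8\right) + 436\right)^{2} = 1993366 - \left(\left(12 + 8\right) + 436\right)^{2} = 1993366 - \left(20 + 436\right)^{2} = 1993366 - 456^{2} = 1993366 - 207936 = 1785430$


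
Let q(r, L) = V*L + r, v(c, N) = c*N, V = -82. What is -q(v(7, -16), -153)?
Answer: -12434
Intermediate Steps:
v(c, N) = N*c
q(r, L) = r - 82*L (q(r, L) = -82*L + r = r - 82*L)
-q(v(7, -16), -153) = -(-16*7 - 82*(-153)) = -(-112 + 12546) = -1*12434 = -12434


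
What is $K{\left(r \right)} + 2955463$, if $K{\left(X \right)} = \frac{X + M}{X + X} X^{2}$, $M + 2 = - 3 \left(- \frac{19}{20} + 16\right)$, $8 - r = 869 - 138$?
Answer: $\frac{129354889}{40} \approx 3.2339 \cdot 10^{6}$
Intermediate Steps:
$r = -723$ ($r = 8 - \left(869 - 138\right) = 8 - 731 = -723$)
$M = - \frac{943}{20}$ ($M = -2 - 3 \left(- \frac{19}{20} + 16\right) = -2 - \frac{903}{20} = - \frac{943}{20} \approx -47.15$)
$K{\left(X \right)} = \frac{X \left(- \frac{943}{20} + X\right)}{2}$ ($K{\left(X \right)} = \frac{X - \frac{943}{20}}{X + X} X^{2} = \frac{- \frac{943}{20} + X}{2 X} X^{2} = \frac{X \left(- \frac{943}{20} + X\right)}{2}$)
$K{\left(r \right)} + 2955463 = \frac{1}{40} \left(-723\right) \left(-943 + 20 \left(-723\right)\right) + 2955463 = \frac{1}{40} \left(-723\right) \left(-943 - 14460\right) + 2955463 = \frac{1}{40} \left(-723\right) \left(-15403\right) + 2955463 = \frac{11136369}{40} + 2955463 = \frac{129354889}{40}$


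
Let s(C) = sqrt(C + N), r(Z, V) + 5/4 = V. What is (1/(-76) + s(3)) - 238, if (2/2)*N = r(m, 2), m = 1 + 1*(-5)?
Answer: -18089/76 + sqrt(15)/2 ≈ -236.08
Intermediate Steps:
m = -4 (m = 1 - 5 = -4)
r(Z, V) = -5/4 + V
N = 3/4 (N = -5/4 + 2 = 3/4 ≈ 0.75000)
s(C) = sqrt(3/4 + C) (s(C) = sqrt(C + 3/4) = sqrt(3/4 + C))
(1/(-76) + s(3)) - 238 = (1/(-76) + sqrt(3 + 4*3)/2) - 238 = (-1/76 + sqrt(3 + 12)/2) - 238 = (-1/76 + sqrt(15)/2) - 238 = -18089/76 + sqrt(15)/2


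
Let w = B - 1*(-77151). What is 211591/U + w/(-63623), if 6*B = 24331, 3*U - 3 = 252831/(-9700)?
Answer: -261175963568783/9489624942 ≈ -27522.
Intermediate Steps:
U = -74577/9700 (U = 1 + (252831/(-9700))/3 = 1 + (252831*(-1/9700))/3 = 1 + (1/3)*(-252831/9700) = 1 - 84277/9700 = -74577/9700 ≈ -7.6883)
B = 24331/6 (B = (1/6)*24331 = 24331/6 ≈ 4055.2)
w = 487237/6 (w = 24331/6 - 1*(-77151) = 24331/6 + 77151 = 487237/6 ≈ 81206.)
211591/U + w/(-63623) = 211591/(-74577/9700) + (487237/6)/(-63623) = 211591*(-9700/74577) + (487237/6)*(-1/63623) = -2052432700/74577 - 487237/381738 = -261175963568783/9489624942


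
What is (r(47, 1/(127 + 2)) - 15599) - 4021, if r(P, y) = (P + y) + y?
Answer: -2524915/129 ≈ -19573.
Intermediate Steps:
r(P, y) = P + 2*y
(r(47, 1/(127 + 2)) - 15599) - 4021 = ((47 + 2/(127 + 2)) - 15599) - 4021 = ((47 + 2/129) - 15599) - 4021 = (6065/129 - 15599) - 4021 = -2006206/129 - 4021 = -2524915/129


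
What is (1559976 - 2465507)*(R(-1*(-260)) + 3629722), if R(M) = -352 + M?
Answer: -3286742483530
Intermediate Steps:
(1559976 - 2465507)*(R(-1*(-260)) + 3629722) = (1559976 - 2465507)*((-352 - 1*(-260)) + 3629722) = -905531*((-352 + 260) + 3629722) = -905531*(-92 + 3629722) = -905531*3629630 = -3286742483530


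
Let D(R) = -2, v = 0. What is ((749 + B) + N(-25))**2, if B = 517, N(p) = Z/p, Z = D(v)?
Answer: 1001849104/625 ≈ 1.6030e+6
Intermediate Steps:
Z = -2
N(p) = -2/p
((749 + B) + N(-25))**2 = ((749 + 517) - 2/(-25))**2 = (1266 - 2*(-1/25))**2 = (1266 + 2/25)**2 = (31652/25)**2 = 1001849104/625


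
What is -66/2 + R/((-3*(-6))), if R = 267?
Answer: -109/6 ≈ -18.167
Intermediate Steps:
-66/2 + R/((-3*(-6))) = -66/2 + 267/((-3*(-6))) = -66*½ + 267/18 = -33 + 267*(1/18) = -33 + 89/6 = -109/6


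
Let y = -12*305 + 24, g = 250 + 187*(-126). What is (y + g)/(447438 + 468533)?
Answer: -26948/915971 ≈ -0.029420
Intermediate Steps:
g = -23312 (g = 250 - 23562 = -23312)
y = -3636 (y = -3660 + 24 = -3636)
(y + g)/(447438 + 468533) = (-3636 - 23312)/(447438 + 468533) = -26948/915971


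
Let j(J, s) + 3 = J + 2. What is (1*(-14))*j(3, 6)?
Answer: -28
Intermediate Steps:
j(J, s) = -1 + J (j(J, s) = -3 + (J + 2) = -3 + (2 + J) = -1 + J)
(1*(-14))*j(3, 6) = (1*(-14))*(-1 + 3) = -14*2 = -28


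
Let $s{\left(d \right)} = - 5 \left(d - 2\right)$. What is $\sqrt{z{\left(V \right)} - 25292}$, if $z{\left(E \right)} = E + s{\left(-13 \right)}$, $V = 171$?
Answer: $i \sqrt{25046} \approx 158.26 i$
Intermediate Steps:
$s{\left(d \right)} = 10 - 5 d$ ($s{\left(d \right)} = - 5 \left(-2 + d\right) = 10 - 5 d$)
$z{\left(E \right)} = 75 + E$ ($z{\left(E \right)} = E + \left(10 - -65\right) = E + \left(10 + 65\right) = E + 75 = 75 + E$)
$\sqrt{z{\left(V \right)} - 25292} = \sqrt{\left(75 + 171\right) - 25292} = \sqrt{246 - 25292} = \sqrt{-25046} = i \sqrt{25046}$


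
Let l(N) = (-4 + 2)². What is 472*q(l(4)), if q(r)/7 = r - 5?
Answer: -3304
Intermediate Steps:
l(N) = 4 (l(N) = (-2)² = 4)
q(r) = -35 + 7*r (q(r) = 7*(r - 5) = 7*(-5 + r) = -35 + 7*r)
472*q(l(4)) = 472*(-35 + 7*4) = 472*(-35 + 28) = 472*(-7) = -3304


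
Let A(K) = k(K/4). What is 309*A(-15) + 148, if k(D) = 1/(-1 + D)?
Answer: 1576/19 ≈ 82.947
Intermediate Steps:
A(K) = 1/(-1 + K/4)
309*A(-15) + 148 = 309*(4/(-4 - 15)) + 148 = 309*(4/(-19)) + 148 = 309*(4*(-1/19)) + 148 = 309*(-4/19) + 148 = -1236/19 + 148 = 1576/19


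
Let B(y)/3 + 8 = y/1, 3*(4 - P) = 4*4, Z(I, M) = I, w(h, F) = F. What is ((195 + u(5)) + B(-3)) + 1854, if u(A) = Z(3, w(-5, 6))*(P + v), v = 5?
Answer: 2027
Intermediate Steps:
P = -4/3 (P = 4 - 4*4/3 = 4 - 1/3*16 = 4 - 16/3 = -4/3 ≈ -1.3333)
B(y) = -24 + 3*y (B(y) = -24 + 3*(y/1) = -24 + 3*(y*1) = -24 + 3*y)
u(A) = 11 (u(A) = 3*(-4/3 + 5) = 3*(11/3) = 11)
((195 + u(5)) + B(-3)) + 1854 = ((195 + 11) + (-24 + 3*(-3))) + 1854 = (206 + (-24 - 9)) + 1854 = (206 - 33) + 1854 = 173 + 1854 = 2027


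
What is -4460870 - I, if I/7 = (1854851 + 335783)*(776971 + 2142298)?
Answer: -44765353946692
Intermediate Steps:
I = 44765349485822 (I = 7*((1854851 + 335783)*(776971 + 2142298)) = 7*(2190634*2919269) = 7*6395049926546 = 44765349485822)
-4460870 - I = -4460870 - 1*44765349485822 = -4460870 - 44765349485822 = -44765353946692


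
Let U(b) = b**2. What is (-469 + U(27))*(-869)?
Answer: -225940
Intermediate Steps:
(-469 + U(27))*(-869) = (-469 + 27**2)*(-869) = (-469 + 729)*(-869) = 260*(-869) = -225940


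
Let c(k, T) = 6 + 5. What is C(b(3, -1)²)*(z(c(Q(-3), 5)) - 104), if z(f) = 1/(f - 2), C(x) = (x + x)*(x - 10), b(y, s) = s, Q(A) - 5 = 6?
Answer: 1870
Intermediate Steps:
Q(A) = 11 (Q(A) = 5 + 6 = 11)
c(k, T) = 11
C(x) = 2*x*(-10 + x) (C(x) = (2*x)*(-10 + x) = 2*x*(-10 + x))
z(f) = 1/(-2 + f)
C(b(3, -1)²)*(z(c(Q(-3), 5)) - 104) = (2*(-1)²*(-10 + (-1)²))*(1/(-2 + 11) - 104) = (2*1*(-10 + 1))*(1/9 - 104) = (2*1*(-9))*(⅑ - 104) = -18*(-935/9) = 1870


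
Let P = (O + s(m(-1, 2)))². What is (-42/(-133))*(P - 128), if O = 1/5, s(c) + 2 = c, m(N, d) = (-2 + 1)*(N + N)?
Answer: -19194/475 ≈ -40.408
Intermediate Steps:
m(N, d) = -2*N
s(c) = -2 + c
O = ⅕ ≈ 0.20000
P = 1/25 (P = (⅕ + (-2 - 2*(-1)))² = (⅕ + (-2 + 2))² = (⅕ + 0)² = (⅕)² = 1/25 ≈ 0.040000)
(-42/(-133))*(P - 128) = (-42/(-133))*(1/25 - 128) = -42*(-1/133)*(-3199/25) = (6/19)*(-3199/25) = -19194/475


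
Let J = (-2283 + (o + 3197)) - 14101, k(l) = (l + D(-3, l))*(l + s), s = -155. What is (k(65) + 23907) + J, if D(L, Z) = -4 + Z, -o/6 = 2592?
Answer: -16172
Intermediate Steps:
o = -15552 (o = -6*2592 = -15552)
k(l) = (-155 + l)*(-4 + 2*l) (k(l) = (l + (-4 + l))*(l - 155) = (-4 + 2*l)*(-155 + l) = (-155 + l)*(-4 + 2*l))
J = -28739 (J = (-2283 + (-15552 + 3197)) - 14101 = (-2283 - 12355) - 14101 = -14638 - 14101 = -28739)
(k(65) + 23907) + J = ((620 - 314*65 + 2*65**2) + 23907) - 28739 = ((620 - 20410 + 2*4225) + 23907) - 28739 = ((620 - 20410 + 8450) + 23907) - 28739 = (-11340 + 23907) - 28739 = 12567 - 28739 = -16172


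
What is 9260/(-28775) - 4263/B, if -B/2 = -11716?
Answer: -2342401/4650040 ≈ -0.50374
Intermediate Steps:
B = 23432 (B = -2*(-11716) = 23432)
9260/(-28775) - 4263/B = 9260/(-28775) - 4263/23432 = 9260*(-1/28775) - 4263*1/23432 = -1852/5755 - 147/808 = -2342401/4650040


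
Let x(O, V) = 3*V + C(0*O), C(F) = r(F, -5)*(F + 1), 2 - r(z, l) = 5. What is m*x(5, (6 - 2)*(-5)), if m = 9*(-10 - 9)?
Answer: 10773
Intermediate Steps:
r(z, l) = -3 (r(z, l) = 2 - 1*5 = 2 - 5 = -3)
C(F) = -3 - 3*F (C(F) = -3*(F + 1) = -3*(1 + F) = -3 - 3*F)
x(O, V) = -3 + 3*V (x(O, V) = 3*V + (-3 - 0*O) = 3*V + (-3 - 3*0) = 3*V + (-3 + 0) = 3*V - 3 = -3 + 3*V)
m = -171 (m = 9*(-19) = -171)
m*x(5, (6 - 2)*(-5)) = -171*(-3 + 3*((6 - 2)*(-5))) = -171*(-3 + 3*(4*(-5))) = -171*(-3 + 3*(-20)) = -171*(-3 - 60) = -171*(-63) = 10773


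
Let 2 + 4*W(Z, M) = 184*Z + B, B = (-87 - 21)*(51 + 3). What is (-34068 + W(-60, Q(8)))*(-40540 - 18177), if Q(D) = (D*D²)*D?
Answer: 4496136841/2 ≈ 2.2481e+9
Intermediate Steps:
B = -5832 (B = -108*54 = -5832)
Q(D) = D⁴ (Q(D) = D³*D = D⁴)
W(Z, M) = -2917/2 + 46*Z (W(Z, M) = -½ + (184*Z - 5832)/4 = -½ + (-5832 + 184*Z)/4 = -½ + (-1458 + 46*Z) = -2917/2 + 46*Z)
(-34068 + W(-60, Q(8)))*(-40540 - 18177) = (-34068 + (-2917/2 + 46*(-60)))*(-40540 - 18177) = (-34068 + (-2917/2 - 2760))*(-58717) = (-34068 - 8437/2)*(-58717) = -76573/2*(-58717) = 4496136841/2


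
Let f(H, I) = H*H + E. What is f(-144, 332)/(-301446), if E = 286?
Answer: -10511/150723 ≈ -0.069737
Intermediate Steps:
f(H, I) = 286 + H**2 (f(H, I) = H*H + 286 = H**2 + 286 = 286 + H**2)
f(-144, 332)/(-301446) = (286 + (-144)**2)/(-301446) = (286 + 20736)*(-1/301446) = 21022*(-1/301446) = -10511/150723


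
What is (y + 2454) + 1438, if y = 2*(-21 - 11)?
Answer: 3828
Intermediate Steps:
y = -64 (y = 2*(-32) = -64)
(y + 2454) + 1438 = (-64 + 2454) + 1438 = 2390 + 1438 = 3828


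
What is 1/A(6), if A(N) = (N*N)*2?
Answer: 1/72 ≈ 0.013889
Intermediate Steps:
A(N) = 2*N**2 (A(N) = N**2*2 = 2*N**2)
1/A(6) = 1/(2*6**2) = 1/(2*36) = 1/72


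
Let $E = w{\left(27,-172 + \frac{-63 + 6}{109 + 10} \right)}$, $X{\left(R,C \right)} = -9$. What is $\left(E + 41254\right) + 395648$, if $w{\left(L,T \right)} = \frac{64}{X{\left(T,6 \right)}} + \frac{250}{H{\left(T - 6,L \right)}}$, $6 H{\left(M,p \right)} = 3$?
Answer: $\frac{3936554}{9} \approx 4.374 \cdot 10^{5}$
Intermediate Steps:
$H{\left(M,p \right)} = \frac{1}{2}$ ($H{\left(M,p \right)} = \frac{1}{6} \cdot 3 = \frac{1}{2}$)
$w{\left(L,T \right)} = \frac{4436}{9}$ ($w{\left(L,T \right)} = \frac{64}{-9} + 250 \frac{1}{\frac{1}{2}} = 64 \left(- \frac{1}{9}\right) + 250 \cdot 2 = - \frac{64}{9} + 500 = \frac{4436}{9}$)
$E = \frac{4436}{9} \approx 492.89$
$\left(E + 41254\right) + 395648 = \left(\frac{4436}{9} + 41254\right) + 395648 = \frac{375722}{9} + 395648 = \frac{3936554}{9}$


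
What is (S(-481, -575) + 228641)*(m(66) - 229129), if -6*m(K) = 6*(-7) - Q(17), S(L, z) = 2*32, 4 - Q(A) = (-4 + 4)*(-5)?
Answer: -52401194540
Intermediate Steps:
Q(A) = 4 (Q(A) = 4 - (-4 + 4)*(-5) = 4 - 0*(-5) = 4 - 1*0 = 4 + 0 = 4)
S(L, z) = 64
m(K) = 23/3 (m(K) = -(6*(-7) - 1*4)/6 = -(-42 - 4)/6 = -1/6*(-46) = 23/3)
(S(-481, -575) + 228641)*(m(66) - 229129) = (64 + 228641)*(23/3 - 229129) = 228705*(-687364/3) = -52401194540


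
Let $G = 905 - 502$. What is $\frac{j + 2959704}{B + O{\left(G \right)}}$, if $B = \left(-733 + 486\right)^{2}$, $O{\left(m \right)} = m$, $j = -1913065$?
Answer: $\frac{1046639}{61412} \approx 17.043$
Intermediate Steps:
$G = 403$
$B = 61009$ ($B = \left(-247\right)^{2} = 61009$)
$\frac{j + 2959704}{B + O{\left(G \right)}} = \frac{-1913065 + 2959704}{61009 + 403} = \frac{1046639}{61412}$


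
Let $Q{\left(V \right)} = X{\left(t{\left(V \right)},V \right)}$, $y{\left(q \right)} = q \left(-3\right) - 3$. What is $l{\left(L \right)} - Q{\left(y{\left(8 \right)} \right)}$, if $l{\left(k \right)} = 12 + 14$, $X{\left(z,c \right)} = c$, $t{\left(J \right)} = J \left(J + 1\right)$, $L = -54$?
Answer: $53$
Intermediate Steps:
$t{\left(J \right)} = J \left(1 + J\right)$
$y{\left(q \right)} = -3 - 3 q$ ($y{\left(q \right)} = - 3 q - 3 = -3 - 3 q$)
$l{\left(k \right)} = 26$
$Q{\left(V \right)} = V$
$l{\left(L \right)} - Q{\left(y{\left(8 \right)} \right)} = 26 - \left(-3 - 24\right) = 26 - -27 = 26 + 27 = 53$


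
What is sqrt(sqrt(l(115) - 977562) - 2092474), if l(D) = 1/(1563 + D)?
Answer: sqrt(-5891745562216 + 1678*I*sqrt(2752505680730))/1678 ≈ 0.34175 + 1446.5*I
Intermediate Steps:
sqrt(sqrt(l(115) - 977562) - 2092474) = sqrt(sqrt(1/(1563 + 115) - 977562) - 2092474) = sqrt(sqrt(1/1678 - 977562) - 2092474) = sqrt(sqrt(-1640349035/1678) - 2092474) = sqrt(I*sqrt(2752505680730)/1678 - 2092474) = sqrt(-2092474 + I*sqrt(2752505680730)/1678)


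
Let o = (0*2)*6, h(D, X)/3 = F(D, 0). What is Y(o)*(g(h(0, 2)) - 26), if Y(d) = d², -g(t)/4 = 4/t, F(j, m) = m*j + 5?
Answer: 0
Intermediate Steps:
F(j, m) = 5 + j*m (F(j, m) = j*m + 5 = 5 + j*m)
h(D, X) = 15 (h(D, X) = 3*(5 + D*0) = 3*(5 + 0) = 3*5 = 15)
g(t) = -16/t
o = 0 (o = 0*6 = 0)
Y(o)*(g(h(0, 2)) - 26) = 0²*(-16/15 - 26) = 0*(-16*1/15 - 26) = 0*(-16/15 - 26) = 0*(-406/15) = 0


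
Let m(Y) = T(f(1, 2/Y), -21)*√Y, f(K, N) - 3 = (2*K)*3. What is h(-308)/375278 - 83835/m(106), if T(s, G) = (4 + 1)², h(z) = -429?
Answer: -429/375278 - 16767*√106/530 ≈ -325.71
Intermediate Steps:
f(K, N) = 3 + 6*K (f(K, N) = 3 + (2*K)*3 = 3 + 6*K)
T(s, G) = 25 (T(s, G) = 5² = 25)
m(Y) = 25*√Y
h(-308)/375278 - 83835/m(106) = -429/375278 - 83835*√106/2650 = -429*1/375278 - 16767*√106/530 = -429/375278 - 16767*√106/530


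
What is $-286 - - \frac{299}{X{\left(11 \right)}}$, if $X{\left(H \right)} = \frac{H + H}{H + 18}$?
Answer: $\frac{2379}{22} \approx 108.14$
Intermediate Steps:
$X{\left(H \right)} = \frac{2 H}{18 + H}$
$-286 - - \frac{299}{X{\left(11 \right)}} = -286 - - \frac{299}{2 \cdot 11 \frac{1}{18 + 11}} = -286 - - \frac{299}{2 \cdot 11 \cdot \frac{1}{29}} = -286 - - \frac{299}{\frac{22}{29}} = -286 - \left(-299\right) \frac{29}{22} = -286 - - \frac{8671}{22} = -286 + \frac{8671}{22} = \frac{2379}{22}$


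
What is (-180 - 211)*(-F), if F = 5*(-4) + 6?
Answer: -5474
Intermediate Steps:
F = -14 (F = -20 + 6 = -14)
(-180 - 211)*(-F) = (-180 - 211)*(-1*(-14)) = -391*14 = -5474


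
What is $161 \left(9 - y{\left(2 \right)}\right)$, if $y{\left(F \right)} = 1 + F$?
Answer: $966$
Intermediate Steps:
$161 \left(9 - y{\left(2 \right)}\right) = 161 \left(9 - \left(1 + 2\right)\right) = 161 \left(9 - 3\right) = 161 \cdot 6 = 966$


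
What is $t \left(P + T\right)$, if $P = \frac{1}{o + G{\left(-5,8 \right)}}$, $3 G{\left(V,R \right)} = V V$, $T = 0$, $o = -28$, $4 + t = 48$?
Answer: $- \frac{132}{59} \approx -2.2373$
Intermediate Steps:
$t = 44$ ($t = -4 + 48 = 44$)
$G{\left(V,R \right)} = \frac{V^{2}}{3}$ ($G{\left(V,R \right)} = \frac{V V}{3} = \frac{V^{2}}{3}$)
$P = - \frac{3}{59}$ ($P = \frac{1}{-28 + \frac{\left(-5\right)^{2}}{3}} = \frac{1}{-28 + \frac{1}{3} \cdot 25} = \frac{1}{-28 + \frac{25}{3}} = \frac{1}{- \frac{59}{3}} = - \frac{3}{59} \approx -0.050847$)
$t \left(P + T\right) = 44 \left(- \frac{3}{59} + 0\right) = 44 \left(- \frac{3}{59}\right) = - \frac{132}{59}$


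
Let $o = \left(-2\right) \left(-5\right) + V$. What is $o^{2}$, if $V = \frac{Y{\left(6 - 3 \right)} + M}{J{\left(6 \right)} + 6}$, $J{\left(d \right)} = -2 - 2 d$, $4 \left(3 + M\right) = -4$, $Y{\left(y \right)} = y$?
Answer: $\frac{6561}{64} \approx 102.52$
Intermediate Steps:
$M = -4$ ($M = -3 + \frac{1}{4} \left(-4\right) = -3 - 1 = -4$)
$V = \frac{1}{8}$ ($V = \frac{\left(6 - 3\right) - 4}{\left(-2 - 12\right) + 6} = \frac{3 - 4}{\left(-2 - 12\right) + 6} = - \frac{1}{-14 + 6} = - \frac{1}{-8} = \left(-1\right) \left(- \frac{1}{8}\right) = \frac{1}{8} \approx 0.125$)
$o = \frac{81}{8}$ ($o = \left(-2\right) \left(-5\right) + \frac{1}{8} = 10 + \frac{1}{8} = \frac{81}{8} \approx 10.125$)
$o^{2} = \left(\frac{81}{8}\right)^{2} = \frac{6561}{64}$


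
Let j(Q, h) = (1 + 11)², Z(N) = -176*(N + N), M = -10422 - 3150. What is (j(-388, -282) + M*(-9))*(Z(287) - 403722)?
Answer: -61726397832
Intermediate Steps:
M = -13572
Z(N) = -352*N
j(Q, h) = 144 (j(Q, h) = 12² = 144)
(j(-388, -282) + M*(-9))*(Z(287) - 403722) = (144 - 13572*(-9))*(-352*287 - 403722) = (144 + 122148)*(-101024 - 403722) = 122292*(-504746) = -61726397832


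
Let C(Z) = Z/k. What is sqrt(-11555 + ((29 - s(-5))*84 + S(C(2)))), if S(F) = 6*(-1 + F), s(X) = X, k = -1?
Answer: I*sqrt(8717) ≈ 93.365*I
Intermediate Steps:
C(Z) = -Z (C(Z) = Z/(-1) = Z*(-1) = -Z)
S(F) = -6 + 6*F
sqrt(-11555 + ((29 - s(-5))*84 + S(C(2)))) = sqrt(-11555 + ((29 - 1*(-5))*84 + (-6 + 6*(-1*2)))) = sqrt(-11555 + ((29 + 5)*84 + (-6 + 6*(-2)))) = sqrt(-11555 + (34*84 + (-6 - 12))) = sqrt(-11555 + (2856 - 18)) = sqrt(-11555 + 2838) = sqrt(-8717) = I*sqrt(8717)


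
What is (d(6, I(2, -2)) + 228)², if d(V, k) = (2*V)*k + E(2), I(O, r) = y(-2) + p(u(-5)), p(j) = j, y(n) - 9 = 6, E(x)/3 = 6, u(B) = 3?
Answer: 213444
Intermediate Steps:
E(x) = 18 (E(x) = 3*6 = 18)
y(n) = 15 (y(n) = 9 + 6 = 15)
I(O, r) = 18 (I(O, r) = 15 + 3 = 18)
d(V, k) = 18 + 2*V*k (d(V, k) = (2*V)*k + 18 = 2*V*k + 18 = 18 + 2*V*k)
(d(6, I(2, -2)) + 228)² = ((18 + 2*6*18) + 228)² = ((18 + 216) + 228)² = (234 + 228)² = 462² = 213444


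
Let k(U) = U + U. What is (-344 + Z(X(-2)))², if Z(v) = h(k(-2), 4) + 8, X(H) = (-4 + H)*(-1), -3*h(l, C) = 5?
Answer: 1026169/9 ≈ 1.1402e+5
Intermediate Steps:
k(U) = 2*U
h(l, C) = -5/3 (h(l, C) = -⅓*5 = -5/3)
X(H) = 4 - H
Z(v) = 19/3 (Z(v) = -5/3 + 8 = 19/3)
(-344 + Z(X(-2)))² = (-344 + 19/3)² = (-1013/3)² = 1026169/9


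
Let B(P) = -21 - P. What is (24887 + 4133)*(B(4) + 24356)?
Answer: 706085620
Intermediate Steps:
(24887 + 4133)*(B(4) + 24356) = (24887 + 4133)*((-21 - 1*4) + 24356) = 29020*((-21 - 4) + 24356) = 29020*(-25 + 24356) = 29020*24331 = 706085620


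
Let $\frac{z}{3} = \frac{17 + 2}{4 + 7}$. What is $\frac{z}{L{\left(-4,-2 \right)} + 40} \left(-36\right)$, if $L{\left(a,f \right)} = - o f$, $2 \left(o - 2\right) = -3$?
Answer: $- \frac{2052}{451} \approx -4.5499$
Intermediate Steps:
$o = \frac{1}{2}$ ($o = 2 + \frac{1}{2} \left(-3\right) = 2 - \frac{3}{2} = \frac{1}{2} \approx 0.5$)
$z = \frac{57}{11}$ ($z = 3 \frac{17 + 2}{4 + 7} = 3 \cdot \frac{19}{11} = \frac{57}{11} \approx 5.1818$)
$L{\left(a,f \right)} = - \frac{f}{2}$ ($L{\left(a,f \right)} = \left(-1\right) \frac{1}{2} f = - \frac{f}{2}$)
$\frac{z}{L{\left(-4,-2 \right)} + 40} \left(-36\right) = \frac{57}{11 \left(\left(- \frac{1}{2}\right) \left(-2\right) + 40\right)} \left(-36\right) = \frac{57}{11 \left(1 + 40\right)} \left(-36\right) = \frac{57}{11 \cdot 41} \left(-36\right) = \frac{57}{11} \cdot \frac{1}{41} \left(-36\right) = \frac{57}{451} \left(-36\right) = - \frac{2052}{451}$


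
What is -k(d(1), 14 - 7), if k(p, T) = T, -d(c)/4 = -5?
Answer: -7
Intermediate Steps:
d(c) = 20 (d(c) = -4*(-5) = 20)
-k(d(1), 14 - 7) = -(14 - 7) = -1*7 = -7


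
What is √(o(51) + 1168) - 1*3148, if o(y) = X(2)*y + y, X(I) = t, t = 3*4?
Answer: -3148 + √1831 ≈ -3105.2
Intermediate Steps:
t = 12
X(I) = 12
o(y) = 13*y (o(y) = 12*y + y = 13*y)
√(o(51) + 1168) - 1*3148 = √(13*51 + 1168) - 1*3148 = √(663 + 1168) - 3148 = √1831 - 3148 = -3148 + √1831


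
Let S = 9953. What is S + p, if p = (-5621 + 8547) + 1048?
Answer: 13927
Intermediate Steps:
p = 3974 (p = 2926 + 1048 = 3974)
S + p = 9953 + 3974 = 13927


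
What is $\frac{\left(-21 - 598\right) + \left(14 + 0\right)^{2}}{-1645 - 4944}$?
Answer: $\frac{423}{6589} \approx 0.064198$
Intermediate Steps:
$\frac{\left(-21 - 598\right) + \left(14 + 0\right)^{2}}{-1645 - 4944} = \frac{\left(-21 - 598\right) + 14^{2}}{-6589} = \left(-619 + 196\right) \left(- \frac{1}{6589}\right) = \left(-423\right) \left(- \frac{1}{6589}\right) = \frac{423}{6589}$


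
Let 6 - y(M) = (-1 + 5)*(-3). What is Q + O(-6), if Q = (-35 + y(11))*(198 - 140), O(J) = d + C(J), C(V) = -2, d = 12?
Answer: -976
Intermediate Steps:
y(M) = 18 (y(M) = 6 - (-1 + 5)*(-3) = 6 - 4*(-3) = 6 - 1*(-12) = 6 + 12 = 18)
O(J) = 10 (O(J) = 12 - 2 = 10)
Q = -986 (Q = (-35 + 18)*(198 - 140) = -17*58 = -986)
Q + O(-6) = -986 + 10 = -976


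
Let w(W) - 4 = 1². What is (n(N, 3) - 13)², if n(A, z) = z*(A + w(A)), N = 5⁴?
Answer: 3523129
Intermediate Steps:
N = 625
w(W) = 5 (w(W) = 4 + 1² = 4 + 1 = 5)
n(A, z) = z*(5 + A) (n(A, z) = z*(A + 5) = z*(5 + A))
(n(N, 3) - 13)² = (3*(5 + 625) - 13)² = (3*630 - 13)² = (1890 - 13)² = 1877² = 3523129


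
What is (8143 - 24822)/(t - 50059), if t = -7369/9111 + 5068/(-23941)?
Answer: 279856236633/839954969722 ≈ 0.33318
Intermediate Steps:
t = -222595777/218126451 (t = -7369*1/9111 + 5068*(-1/23941) = -7369/9111 - 5068/23941 = -222595777/218126451 ≈ -1.0205)
(8143 - 24822)/(t - 50059) = (8143 - 24822)/(-222595777/218126451 - 50059) = -16679/(-10919414606386/218126451) = -16679*(-218126451/10919414606386) = 279856236633/839954969722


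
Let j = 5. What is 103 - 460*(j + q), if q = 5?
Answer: -4497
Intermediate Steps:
103 - 460*(j + q) = 103 - 460*(5 + 5) = 103 - 460*10 = 103 - 115*40 = 103 - 4600 = -4497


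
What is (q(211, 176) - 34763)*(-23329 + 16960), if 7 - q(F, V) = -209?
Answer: 220029843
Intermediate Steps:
q(F, V) = 216 (q(F, V) = 7 - 1*(-209) = 7 + 209 = 216)
(q(211, 176) - 34763)*(-23329 + 16960) = (216 - 34763)*(-23329 + 16960) = -34547*(-6369) = 220029843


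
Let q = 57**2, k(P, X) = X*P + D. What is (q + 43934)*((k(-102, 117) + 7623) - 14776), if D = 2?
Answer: -900487555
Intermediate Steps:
k(P, X) = 2 + P*X (k(P, X) = X*P + 2 = P*X + 2 = 2 + P*X)
q = 3249
(q + 43934)*((k(-102, 117) + 7623) - 14776) = (3249 + 43934)*(((2 - 102*117) + 7623) - 14776) = 47183*(((2 - 11934) + 7623) - 14776) = 47183*((-11932 + 7623) - 14776) = 47183*(-4309 - 14776) = 47183*(-19085) = -900487555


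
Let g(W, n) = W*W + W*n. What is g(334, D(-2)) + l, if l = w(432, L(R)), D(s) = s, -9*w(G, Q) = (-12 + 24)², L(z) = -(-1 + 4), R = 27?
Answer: 110872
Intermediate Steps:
L(z) = -3 (L(z) = -1*3 = -3)
w(G, Q) = -16 (w(G, Q) = -(-12 + 24)²/9 = -⅑*12² = -⅑*144 = -16)
g(W, n) = W² + W*n
l = -16
g(334, D(-2)) + l = 334*(334 - 2) - 16 = 334*332 - 16 = 110888 - 16 = 110872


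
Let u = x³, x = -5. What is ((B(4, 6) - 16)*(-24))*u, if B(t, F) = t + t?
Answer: -24000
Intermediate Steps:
B(t, F) = 2*t
u = -125 (u = (-5)³ = -125)
((B(4, 6) - 16)*(-24))*u = ((2*4 - 16)*(-24))*(-125) = ((8 - 16)*(-24))*(-125) = -8*(-24)*(-125) = 192*(-125) = -24000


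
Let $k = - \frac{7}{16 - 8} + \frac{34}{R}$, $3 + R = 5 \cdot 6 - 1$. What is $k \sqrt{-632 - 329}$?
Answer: $\frac{1395 i}{104} \approx 13.413 i$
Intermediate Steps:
$R = 26$ ($R = -3 + \left(5 \cdot 6 - 1\right) = -3 + \left(30 - 1\right) = -3 + 29 = 26$)
$k = \frac{45}{104}$ ($k = - \frac{7}{16 - 8} + \frac{34}{26} = - \frac{7}{16 - 8} + 34 \cdot \frac{1}{26} = - \frac{7}{8} + \frac{17}{13} = \frac{45}{104} \approx 0.43269$)
$k \sqrt{-632 - 329} = \frac{45 \sqrt{-632 - 329}}{104} = \frac{45 \sqrt{-961}}{104} = \frac{45 \cdot 31 i}{104} = \frac{1395 i}{104}$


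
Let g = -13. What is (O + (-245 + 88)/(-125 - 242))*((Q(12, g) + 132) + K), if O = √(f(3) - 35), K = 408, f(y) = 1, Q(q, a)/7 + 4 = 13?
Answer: 94671/367 + 603*I*√34 ≈ 257.96 + 3516.1*I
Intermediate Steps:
Q(q, a) = 63 (Q(q, a) = -28 + 7*13 = -28 + 91 = 63)
O = I*√34 (O = √(1 - 35) = √(-34) = I*√34 ≈ 5.8309*I)
(O + (-245 + 88)/(-125 - 242))*((Q(12, g) + 132) + K) = (I*√34 + (-245 + 88)/(-125 - 242))*((63 + 132) + 408) = (I*√34 - 157/(-367))*(195 + 408) = (I*√34 - 157*(-1/367))*603 = (I*√34 + 157/367)*603 = (157/367 + I*√34)*603 = 94671/367 + 603*I*√34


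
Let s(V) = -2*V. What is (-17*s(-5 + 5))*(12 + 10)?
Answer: 0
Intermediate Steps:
(-17*s(-5 + 5))*(12 + 10) = (-(-34)*(-5 + 5))*(12 + 10) = -(-34)*0*22 = -17*0*22 = 0*22 = 0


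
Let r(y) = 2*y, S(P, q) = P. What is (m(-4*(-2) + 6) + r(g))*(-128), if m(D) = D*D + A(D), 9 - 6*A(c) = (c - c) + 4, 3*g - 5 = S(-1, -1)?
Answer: -25536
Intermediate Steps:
g = 4/3 (g = 5/3 + (⅓)*(-1) = 5/3 - ⅓ = 4/3 ≈ 1.3333)
A(c) = ⅚ (A(c) = 3/2 - ((c - c) + 4)/6 = 3/2 - (0 + 4)/6 = 3/2 - ⅙*4 = 3/2 - ⅔ = ⅚)
m(D) = ⅚ + D² (m(D) = D*D + ⅚ = D² + ⅚ = ⅚ + D²)
(m(-4*(-2) + 6) + r(g))*(-128) = ((⅚ + (-4*(-2) + 6)²) + 2*(4/3))*(-128) = ((⅚ + (8 + 6)²) + 8/3)*(-128) = ((⅚ + 14²) + 8/3)*(-128) = ((⅚ + 196) + 8/3)*(-128) = (1181/6 + 8/3)*(-128) = (399/2)*(-128) = -25536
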